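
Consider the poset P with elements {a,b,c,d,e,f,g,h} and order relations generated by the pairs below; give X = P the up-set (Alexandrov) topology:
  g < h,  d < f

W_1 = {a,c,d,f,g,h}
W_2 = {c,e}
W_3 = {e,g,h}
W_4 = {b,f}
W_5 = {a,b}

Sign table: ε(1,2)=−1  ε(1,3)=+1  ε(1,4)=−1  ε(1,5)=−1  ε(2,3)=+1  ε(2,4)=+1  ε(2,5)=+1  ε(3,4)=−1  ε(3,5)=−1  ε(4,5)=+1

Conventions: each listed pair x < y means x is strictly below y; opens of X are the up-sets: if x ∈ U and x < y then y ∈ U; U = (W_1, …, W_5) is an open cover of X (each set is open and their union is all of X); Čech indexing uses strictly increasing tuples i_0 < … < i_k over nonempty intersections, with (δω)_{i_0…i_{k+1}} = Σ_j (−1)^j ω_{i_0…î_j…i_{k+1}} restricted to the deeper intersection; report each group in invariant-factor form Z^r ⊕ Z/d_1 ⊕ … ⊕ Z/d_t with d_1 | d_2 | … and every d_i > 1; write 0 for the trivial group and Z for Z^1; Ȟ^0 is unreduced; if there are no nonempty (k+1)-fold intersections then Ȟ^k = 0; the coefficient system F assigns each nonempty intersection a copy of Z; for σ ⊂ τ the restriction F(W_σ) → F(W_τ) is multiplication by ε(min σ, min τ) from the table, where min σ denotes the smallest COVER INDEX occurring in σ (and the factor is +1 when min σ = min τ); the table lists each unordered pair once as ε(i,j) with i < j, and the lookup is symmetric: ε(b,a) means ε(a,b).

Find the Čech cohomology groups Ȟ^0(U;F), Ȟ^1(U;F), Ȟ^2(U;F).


Ȟ^0 ≅ 0; Ȟ^1 ≅ Z ⊕ Z/2; Ȟ^2 ≅ 0

nerve simplices:
  W12={c} W13={g,h} W14={f} W15={a} W23={e} W45={b}
C dims 5,6; δ0: rk 5, SNF 1^4·2
degree 0: 5−5−0 = 0 → Ȟ^0 ≅ 0
degree 1: 6−0−5 = 1 plus torsion [2] → Ȟ^1 ≅ Z ⊕ Z/2
degree 2: 0−0−0 = 0 → Ȟ^2 ≅ 0


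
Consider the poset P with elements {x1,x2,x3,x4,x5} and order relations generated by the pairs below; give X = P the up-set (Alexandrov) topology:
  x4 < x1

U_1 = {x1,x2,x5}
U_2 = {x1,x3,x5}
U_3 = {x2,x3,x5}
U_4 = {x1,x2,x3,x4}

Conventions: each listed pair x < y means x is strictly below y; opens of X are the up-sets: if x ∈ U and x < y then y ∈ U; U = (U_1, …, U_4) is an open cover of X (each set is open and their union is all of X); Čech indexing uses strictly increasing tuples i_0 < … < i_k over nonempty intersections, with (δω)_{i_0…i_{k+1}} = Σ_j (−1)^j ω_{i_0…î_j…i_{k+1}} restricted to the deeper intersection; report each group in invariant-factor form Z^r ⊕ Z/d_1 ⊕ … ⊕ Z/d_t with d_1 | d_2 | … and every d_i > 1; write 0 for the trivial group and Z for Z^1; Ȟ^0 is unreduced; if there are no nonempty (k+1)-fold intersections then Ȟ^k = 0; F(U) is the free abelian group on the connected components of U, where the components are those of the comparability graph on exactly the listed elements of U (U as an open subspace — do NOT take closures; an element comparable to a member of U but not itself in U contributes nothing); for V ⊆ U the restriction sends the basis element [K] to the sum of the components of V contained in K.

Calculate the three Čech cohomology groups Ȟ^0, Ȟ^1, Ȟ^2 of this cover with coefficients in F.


Ȟ^0 = Z^4; Ȟ^1 = 0; Ȟ^2 = 0

nonempty overlaps:
  U12={x1,x5} U13={x2,x5} U14={x1,x2} U23={x3,x5} U24={x1,x3} U34={x2,x3}
  U123={x5} U124={x1} U134={x2} U234={x3}
components per intersection:
  U1: {x1} {x2} {x5}
  U2: {x1} {x3} {x5}
  U3: {x2} {x3} {x5}
  U4: {x1,x4} {x2} {x3}
  U12: {x1} {x5}
  U13: {x2} {x5}
  U14: {x1} {x2}
  U23: {x3} {x5}
  U24: {x1} {x3}
  U34: {x2} {x3}
  U123: {x5}
  U124: {x1}
  U134: {x2}
  U234: {x3}
C dims 12,12,4; δ0: rk 8, SNF 1^8; δ1: rk 4, SNF 1^4
degree 0: 12−8−0 = 4 → Ȟ^0 ≅ Z^4
degree 1: 12−4−8 = 0 → Ȟ^1 ≅ 0
degree 2: 4−0−4 = 0 → Ȟ^2 ≅ 0


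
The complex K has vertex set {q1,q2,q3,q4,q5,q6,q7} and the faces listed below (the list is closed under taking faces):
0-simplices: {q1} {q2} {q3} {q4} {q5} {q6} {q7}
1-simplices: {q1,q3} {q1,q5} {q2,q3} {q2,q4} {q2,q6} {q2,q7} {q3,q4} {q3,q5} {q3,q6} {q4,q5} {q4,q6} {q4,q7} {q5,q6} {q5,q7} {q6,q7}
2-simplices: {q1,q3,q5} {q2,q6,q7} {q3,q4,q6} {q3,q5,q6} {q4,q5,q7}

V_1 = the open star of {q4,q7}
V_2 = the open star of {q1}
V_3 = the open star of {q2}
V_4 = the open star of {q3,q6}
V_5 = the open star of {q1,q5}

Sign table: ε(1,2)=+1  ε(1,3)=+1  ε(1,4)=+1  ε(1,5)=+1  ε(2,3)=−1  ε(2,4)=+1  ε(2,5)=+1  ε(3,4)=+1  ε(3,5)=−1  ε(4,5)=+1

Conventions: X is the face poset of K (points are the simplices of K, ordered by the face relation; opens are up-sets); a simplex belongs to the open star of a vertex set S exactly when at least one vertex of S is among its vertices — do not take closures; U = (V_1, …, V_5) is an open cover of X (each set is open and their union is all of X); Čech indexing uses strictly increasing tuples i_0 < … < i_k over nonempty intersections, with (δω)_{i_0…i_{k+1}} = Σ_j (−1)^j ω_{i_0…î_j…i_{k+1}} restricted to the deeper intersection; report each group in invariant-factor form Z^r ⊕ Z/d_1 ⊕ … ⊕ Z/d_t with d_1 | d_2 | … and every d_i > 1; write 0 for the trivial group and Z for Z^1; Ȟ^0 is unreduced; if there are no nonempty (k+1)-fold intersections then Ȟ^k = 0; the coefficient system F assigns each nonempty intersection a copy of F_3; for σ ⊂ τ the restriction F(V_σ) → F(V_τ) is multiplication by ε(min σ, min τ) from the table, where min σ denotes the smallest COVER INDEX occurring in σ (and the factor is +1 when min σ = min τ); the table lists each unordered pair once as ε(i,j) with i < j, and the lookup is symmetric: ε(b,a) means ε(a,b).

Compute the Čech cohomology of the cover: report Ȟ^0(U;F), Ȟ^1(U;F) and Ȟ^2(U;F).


nonempty overlaps:
  V1={{q4},{q7},{q2,q4},{q2,q7},{q3,q4},{q4,q5},{q4,q6},{q4,q7},{q5,q7},{q6,q7},{q2,q6,q7},{q3,q4,q6},{q4,q5,q7}} V2={{q1},{q1,q3},{q1,q5},{q1,q3,q5}} V3={{q2},{q2,q3},{q2,q4},{q2,q6},{q2,q7},{q2,q6,q7}} V4={{q3},{q6},{q1,q3},{q2,q3},{q2,q6},{q3,q4},{q3,q5},{q3,q6},{q4,q6},{q5,q6},{q6,q7},{q1,q3,q5},{q2,q6,q7},{q3,q4,q6},{q3,q5,q6}} V5={{q1},{q5},{q1,q3},{q1,q5},{q3,q5},{q4,q5},{q5,q6},{q5,q7},{q1,q3,q5},{q3,q5,q6},{q4,q5,q7}}
  V13={{q2,q4},{q2,q7},{q2,q6,q7}} V14={{q3,q4},{q4,q6},{q6,q7},{q2,q6,q7},{q3,q4,q6}} V15={{q4,q5},{q5,q7},{q4,q5,q7}} V24={{q1,q3},{q1,q3,q5}} V25={{q1},{q1,q3},{q1,q5},{q1,q3,q5}} V34={{q2,q3},{q2,q6},{q2,q6,q7}} V45={{q1,q3},{q3,q5},{q5,q6},{q1,q3,q5},{q3,q5,q6}}
  V134={{q2,q6,q7}} V245={{q1,q3},{q1,q3,q5}}
C dims 5,7,2; δ0: rk_F3 4; δ1: rk_F3 2
degree 0: 5−4−0 = 1 → Ȟ^0 ≅ Z/3
degree 1: 7−2−4 = 1 → Ȟ^1 ≅ Z/3
degree 2: 2−0−2 = 0 → Ȟ^2 ≅ 0

Ȟ^0(U;F) ≅ Z/3, Ȟ^1(U;F) ≅ Z/3 and Ȟ^2(U;F) ≅ 0


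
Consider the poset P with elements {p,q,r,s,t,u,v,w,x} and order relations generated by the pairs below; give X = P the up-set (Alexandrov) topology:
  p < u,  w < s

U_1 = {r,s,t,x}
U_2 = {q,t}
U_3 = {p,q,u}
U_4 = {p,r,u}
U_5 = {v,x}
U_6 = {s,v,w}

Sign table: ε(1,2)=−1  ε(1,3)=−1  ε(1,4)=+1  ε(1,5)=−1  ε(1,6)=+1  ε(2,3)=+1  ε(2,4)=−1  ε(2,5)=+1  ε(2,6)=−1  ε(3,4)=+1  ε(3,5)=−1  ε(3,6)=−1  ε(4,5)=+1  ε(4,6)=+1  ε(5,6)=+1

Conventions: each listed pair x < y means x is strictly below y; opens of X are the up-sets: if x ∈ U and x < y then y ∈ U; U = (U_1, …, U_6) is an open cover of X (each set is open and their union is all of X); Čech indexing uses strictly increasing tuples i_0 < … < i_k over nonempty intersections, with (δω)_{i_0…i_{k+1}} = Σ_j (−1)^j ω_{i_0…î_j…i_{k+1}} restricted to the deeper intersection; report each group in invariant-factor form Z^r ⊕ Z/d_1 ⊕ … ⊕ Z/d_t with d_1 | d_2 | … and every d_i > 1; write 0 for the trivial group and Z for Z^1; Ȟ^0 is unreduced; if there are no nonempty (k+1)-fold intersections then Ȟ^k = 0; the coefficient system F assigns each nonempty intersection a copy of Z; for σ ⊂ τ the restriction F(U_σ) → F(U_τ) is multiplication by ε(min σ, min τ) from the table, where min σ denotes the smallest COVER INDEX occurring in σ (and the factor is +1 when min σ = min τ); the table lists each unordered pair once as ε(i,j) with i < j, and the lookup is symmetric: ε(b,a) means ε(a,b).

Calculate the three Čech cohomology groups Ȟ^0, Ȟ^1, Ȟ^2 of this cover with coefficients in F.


nonempty overlaps:
  U12={t} U14={r} U15={x} U16={s} U23={q} U34={p,u} U56={v}
C dims 6,7; δ0: rk 6, SNF 1^5·2
degree 0: 6−6−0 = 0 → Ȟ^0 ≅ 0
degree 1: 7−0−6 = 1 plus torsion [2] → Ȟ^1 ≅ Z ⊕ Z/2
degree 2: 0−0−0 = 0 → Ȟ^2 ≅ 0

Ȟ^0 = 0, Ȟ^1 = Z ⊕ Z/2, Ȟ^2 = 0


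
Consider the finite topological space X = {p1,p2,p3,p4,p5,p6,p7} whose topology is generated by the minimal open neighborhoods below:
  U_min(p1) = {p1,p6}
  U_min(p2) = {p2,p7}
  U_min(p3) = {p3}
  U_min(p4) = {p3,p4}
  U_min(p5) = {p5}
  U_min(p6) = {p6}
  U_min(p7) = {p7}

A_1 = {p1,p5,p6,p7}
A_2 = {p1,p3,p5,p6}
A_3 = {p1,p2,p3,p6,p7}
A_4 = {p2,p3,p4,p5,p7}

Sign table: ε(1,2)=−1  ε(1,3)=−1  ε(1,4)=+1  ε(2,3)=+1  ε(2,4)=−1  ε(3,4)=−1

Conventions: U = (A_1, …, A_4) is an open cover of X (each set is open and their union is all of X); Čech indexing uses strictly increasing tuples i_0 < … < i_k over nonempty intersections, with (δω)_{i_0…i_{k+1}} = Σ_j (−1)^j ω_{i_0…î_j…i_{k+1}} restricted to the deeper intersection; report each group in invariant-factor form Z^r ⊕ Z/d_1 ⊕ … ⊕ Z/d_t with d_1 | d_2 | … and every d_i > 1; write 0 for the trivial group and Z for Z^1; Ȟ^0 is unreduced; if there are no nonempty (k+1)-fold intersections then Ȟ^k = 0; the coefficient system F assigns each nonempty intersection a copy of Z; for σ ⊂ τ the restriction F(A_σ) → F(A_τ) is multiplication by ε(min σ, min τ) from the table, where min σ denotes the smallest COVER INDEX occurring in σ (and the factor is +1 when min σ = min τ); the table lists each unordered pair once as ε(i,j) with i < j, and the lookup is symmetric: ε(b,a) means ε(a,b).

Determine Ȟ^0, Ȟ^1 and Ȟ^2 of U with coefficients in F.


nerve simplices:
  A12={p1,p5,p6} A13={p1,p6,p7} A14={p5,p7} A23={p1,p3,p6} A24={p3,p5} A34={p2,p3,p7}
  A123={p1,p6} A124={p5} A134={p7} A234={p3}
C dims 4,6,4; δ0: rk 3, SNF 1^3; δ1: rk 3, SNF 1^3
degree 0: 4−3−0 = 1 → Ȟ^0 ≅ Z
degree 1: 6−3−3 = 0 → Ȟ^1 ≅ 0
degree 2: 4−0−3 = 1 → Ȟ^2 ≅ Z

Ȟ^0(U;F) ≅ Z, Ȟ^1(U;F) ≅ 0 and Ȟ^2(U;F) ≅ Z


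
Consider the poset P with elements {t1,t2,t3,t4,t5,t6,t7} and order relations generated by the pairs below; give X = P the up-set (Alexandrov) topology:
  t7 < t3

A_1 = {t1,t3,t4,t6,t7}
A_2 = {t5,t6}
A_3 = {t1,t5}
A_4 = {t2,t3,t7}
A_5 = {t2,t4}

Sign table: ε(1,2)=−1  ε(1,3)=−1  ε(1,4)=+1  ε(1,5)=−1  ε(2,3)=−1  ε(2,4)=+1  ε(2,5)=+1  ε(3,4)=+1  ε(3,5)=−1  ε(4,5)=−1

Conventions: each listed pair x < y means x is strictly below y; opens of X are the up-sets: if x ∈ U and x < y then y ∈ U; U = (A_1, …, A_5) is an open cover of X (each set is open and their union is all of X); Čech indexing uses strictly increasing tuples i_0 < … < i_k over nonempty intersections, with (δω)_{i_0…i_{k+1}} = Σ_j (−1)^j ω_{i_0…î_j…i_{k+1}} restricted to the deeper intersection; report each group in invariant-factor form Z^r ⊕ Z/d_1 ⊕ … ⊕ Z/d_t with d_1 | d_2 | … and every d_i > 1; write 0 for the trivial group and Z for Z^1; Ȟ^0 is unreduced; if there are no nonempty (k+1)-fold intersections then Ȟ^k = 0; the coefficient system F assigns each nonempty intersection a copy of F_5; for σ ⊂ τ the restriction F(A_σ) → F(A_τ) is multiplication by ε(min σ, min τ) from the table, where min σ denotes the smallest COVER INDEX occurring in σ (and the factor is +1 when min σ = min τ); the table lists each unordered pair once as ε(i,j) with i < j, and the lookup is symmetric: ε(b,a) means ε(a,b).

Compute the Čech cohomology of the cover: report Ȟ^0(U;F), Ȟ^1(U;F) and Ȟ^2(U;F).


Ȟ^0 ≅ 0, Ȟ^1 ≅ Z/5 and Ȟ^2 ≅ 0

nerve simplices:
  A12={t6} A13={t1} A14={t3,t7} A15={t4} A23={t5} A45={t2}
C dims 5,6; δ0: rk_F5 5
degree 0: 5−5−0 = 0 → Ȟ^0 ≅ 0
degree 1: 6−0−5 = 1 → Ȟ^1 ≅ Z/5
degree 2: 0−0−0 = 0 → Ȟ^2 ≅ 0


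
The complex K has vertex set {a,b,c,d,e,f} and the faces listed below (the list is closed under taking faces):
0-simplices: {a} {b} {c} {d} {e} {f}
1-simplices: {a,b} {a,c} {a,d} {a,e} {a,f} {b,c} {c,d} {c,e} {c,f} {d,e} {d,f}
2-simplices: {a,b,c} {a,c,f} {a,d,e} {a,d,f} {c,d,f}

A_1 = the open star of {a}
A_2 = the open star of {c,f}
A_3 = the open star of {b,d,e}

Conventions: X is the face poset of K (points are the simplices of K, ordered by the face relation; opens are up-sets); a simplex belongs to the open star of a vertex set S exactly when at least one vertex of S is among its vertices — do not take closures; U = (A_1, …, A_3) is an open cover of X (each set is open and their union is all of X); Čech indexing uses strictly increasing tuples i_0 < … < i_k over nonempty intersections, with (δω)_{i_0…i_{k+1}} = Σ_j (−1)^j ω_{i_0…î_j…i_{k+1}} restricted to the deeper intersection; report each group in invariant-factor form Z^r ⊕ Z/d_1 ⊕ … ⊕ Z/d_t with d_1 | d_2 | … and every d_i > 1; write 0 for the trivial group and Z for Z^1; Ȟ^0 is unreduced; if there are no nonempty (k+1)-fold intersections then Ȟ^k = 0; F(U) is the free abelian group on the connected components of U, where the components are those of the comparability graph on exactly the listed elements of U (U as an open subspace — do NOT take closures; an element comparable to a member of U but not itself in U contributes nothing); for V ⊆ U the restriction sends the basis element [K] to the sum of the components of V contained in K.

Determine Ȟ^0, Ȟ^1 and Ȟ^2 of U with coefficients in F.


Ȟ^0(U;F) ≅ Z, Ȟ^1(U;F) ≅ Z and Ȟ^2(U;F) ≅ 0

nerve simplices:
  A1={{a},{a,b},{a,c},{a,d},{a,e},{a,f},{a,b,c},{a,c,f},{a,d,e},{a,d,f}} A2={{c},{f},{a,c},{a,f},{b,c},{c,d},{c,e},{c,f},{d,f},{a,b,c},{a,c,f},{a,d,f},{c,d,f}} A3={{b},{d},{e},{a,b},{a,d},{a,e},{b,c},{c,d},{c,e},{d,e},{d,f},{a,b,c},{a,d,e},{a,d,f},{c,d,f}}
  A12={{a,c},{a,f},{a,b,c},{a,c,f},{a,d,f}} A13={{a,b},{a,d},{a,e},{a,b,c},{a,d,e},{a,d,f}} A23={{b,c},{c,d},{c,e},{d,f},{a,b,c},{a,d,f},{c,d,f}}
  A123={{a,b,c},{a,d,f}}
components per intersection:
  A1: {{a},{a,b},{a,c},{a,d},{a,e},{a,f},{a,b,c},{a,c,f},{a,d,e},{a,d,f}}
  A2: {{c},{f},{a,c},{a,f},{b,c},{c,d},{c,e},{c,f},{d,f},{a,b,c},{a,c,f},{a,d,f},{c,d,f}}
  A3: {{b},{a,b},{b,c},{a,b,c}} {{d},{e},{a,d},{a,e},{c,d},{c,e},{d,e},{d,f},{a,d,e},{a,d,f},{c,d,f}}
  A12: {{a,c},{a,f},{a,b,c},{a,c,f},{a,d,f}}
  A13: {{a,b},{a,b,c}} {{a,d},{a,e},{a,d,e},{a,d,f}}
  A23: {{b,c},{a,b,c}} {{c,d},{d,f},{a,d,f},{c,d,f}} {{c,e}}
  A123: {{a,b,c}} {{a,d,f}}
C dims 4,6,2; δ0: rk 3, SNF 1^3; δ1: rk 2, SNF 1^2
degree 0: 4−3−0 = 1 → Ȟ^0 ≅ Z
degree 1: 6−2−3 = 1 → Ȟ^1 ≅ Z
degree 2: 2−0−2 = 0 → Ȟ^2 ≅ 0


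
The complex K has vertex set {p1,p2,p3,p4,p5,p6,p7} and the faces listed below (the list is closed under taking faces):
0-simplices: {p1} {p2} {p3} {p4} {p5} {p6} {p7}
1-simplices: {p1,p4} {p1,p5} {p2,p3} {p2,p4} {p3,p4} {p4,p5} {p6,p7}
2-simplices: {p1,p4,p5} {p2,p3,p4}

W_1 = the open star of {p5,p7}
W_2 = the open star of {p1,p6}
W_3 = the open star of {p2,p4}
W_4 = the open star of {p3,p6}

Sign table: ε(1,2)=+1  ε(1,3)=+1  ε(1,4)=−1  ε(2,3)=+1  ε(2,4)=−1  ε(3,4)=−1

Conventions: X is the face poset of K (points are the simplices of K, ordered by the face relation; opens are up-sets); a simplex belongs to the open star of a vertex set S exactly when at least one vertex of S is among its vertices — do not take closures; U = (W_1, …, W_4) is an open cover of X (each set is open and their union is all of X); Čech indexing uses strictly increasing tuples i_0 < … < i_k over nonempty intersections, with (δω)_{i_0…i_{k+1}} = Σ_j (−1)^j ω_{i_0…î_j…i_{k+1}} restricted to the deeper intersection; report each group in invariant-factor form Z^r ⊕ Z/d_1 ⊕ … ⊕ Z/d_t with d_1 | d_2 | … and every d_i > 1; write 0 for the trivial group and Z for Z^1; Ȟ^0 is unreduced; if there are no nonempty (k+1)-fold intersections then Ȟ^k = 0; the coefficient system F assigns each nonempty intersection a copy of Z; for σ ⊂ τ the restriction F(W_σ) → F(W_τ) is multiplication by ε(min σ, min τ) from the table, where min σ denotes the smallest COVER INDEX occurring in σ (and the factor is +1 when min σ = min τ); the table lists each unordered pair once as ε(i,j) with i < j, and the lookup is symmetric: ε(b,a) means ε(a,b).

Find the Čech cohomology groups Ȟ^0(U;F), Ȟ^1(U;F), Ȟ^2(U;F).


nerve of the cover:
  W1={{p5},{p7},{p1,p5},{p4,p5},{p6,p7},{p1,p4,p5}} W2={{p1},{p6},{p1,p4},{p1,p5},{p6,p7},{p1,p4,p5}} W3={{p2},{p4},{p1,p4},{p2,p3},{p2,p4},{p3,p4},{p4,p5},{p1,p4,p5},{p2,p3,p4}} W4={{p3},{p6},{p2,p3},{p3,p4},{p6,p7},{p2,p3,p4}}
  W12={{p1,p5},{p6,p7},{p1,p4,p5}} W13={{p4,p5},{p1,p4,p5}} W14={{p6,p7}} W23={{p1,p4},{p1,p4,p5}} W24={{p6},{p6,p7}} W34={{p2,p3},{p3,p4},{p2,p3,p4}}
  W123={{p1,p4,p5}} W124={{p6,p7}}
C dims 4,6,2; δ0: rk 3, SNF 1^3; δ1: rk 2, SNF 1^2
Ȟ^0 = (4 − 3) − 0 = 1, so Ȟ^0 ≅ Z
Ȟ^1 = (6 − 2) − 3 = 1, so Ȟ^1 ≅ Z
Ȟ^2 = (2 − 0) − 2 = 0, so Ȟ^2 ≅ 0

Ȟ^0 ≅ Z,  Ȟ^1 ≅ Z,  Ȟ^2 ≅ 0


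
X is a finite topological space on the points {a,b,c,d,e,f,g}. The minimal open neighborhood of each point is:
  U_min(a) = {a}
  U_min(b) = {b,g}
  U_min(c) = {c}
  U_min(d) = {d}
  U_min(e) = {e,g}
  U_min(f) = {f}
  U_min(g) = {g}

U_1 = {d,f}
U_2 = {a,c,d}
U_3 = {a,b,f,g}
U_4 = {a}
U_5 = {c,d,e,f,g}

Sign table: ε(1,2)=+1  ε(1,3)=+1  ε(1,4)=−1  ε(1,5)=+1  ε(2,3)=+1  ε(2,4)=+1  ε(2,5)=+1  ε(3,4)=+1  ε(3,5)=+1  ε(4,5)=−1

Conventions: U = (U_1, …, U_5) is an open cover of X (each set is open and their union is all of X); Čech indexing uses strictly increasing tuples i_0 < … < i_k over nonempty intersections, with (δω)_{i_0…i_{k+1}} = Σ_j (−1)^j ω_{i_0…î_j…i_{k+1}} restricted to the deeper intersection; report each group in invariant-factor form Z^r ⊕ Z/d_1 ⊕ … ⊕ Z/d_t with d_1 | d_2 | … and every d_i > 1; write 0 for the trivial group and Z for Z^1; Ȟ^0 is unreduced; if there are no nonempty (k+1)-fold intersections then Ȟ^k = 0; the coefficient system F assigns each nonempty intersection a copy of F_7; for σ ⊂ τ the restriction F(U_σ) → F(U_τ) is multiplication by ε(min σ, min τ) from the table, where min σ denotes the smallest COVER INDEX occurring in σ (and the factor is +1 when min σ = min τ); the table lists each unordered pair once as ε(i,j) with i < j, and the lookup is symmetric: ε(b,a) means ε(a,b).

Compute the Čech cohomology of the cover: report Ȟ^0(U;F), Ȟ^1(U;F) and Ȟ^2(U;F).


nerve of the cover:
  U12={d} U13={f} U15={d,f} U23={a} U24={a} U25={c,d} U34={a} U35={f,g}
  U125={d} U135={f} U234={a}
C dims 5,8,3; δ0: rk_F7 4; δ1: rk_F7 3
Ȟ^0 = (5 − 4) − 0 = 1, so Ȟ^0 ≅ Z/7
Ȟ^1 = (8 − 3) − 4 = 1, so Ȟ^1 ≅ Z/7
Ȟ^2 = (3 − 0) − 3 = 0, so Ȟ^2 ≅ 0

Ȟ^0(U;F) ≅ Z/7; Ȟ^1(U;F) ≅ Z/7; Ȟ^2(U;F) ≅ 0


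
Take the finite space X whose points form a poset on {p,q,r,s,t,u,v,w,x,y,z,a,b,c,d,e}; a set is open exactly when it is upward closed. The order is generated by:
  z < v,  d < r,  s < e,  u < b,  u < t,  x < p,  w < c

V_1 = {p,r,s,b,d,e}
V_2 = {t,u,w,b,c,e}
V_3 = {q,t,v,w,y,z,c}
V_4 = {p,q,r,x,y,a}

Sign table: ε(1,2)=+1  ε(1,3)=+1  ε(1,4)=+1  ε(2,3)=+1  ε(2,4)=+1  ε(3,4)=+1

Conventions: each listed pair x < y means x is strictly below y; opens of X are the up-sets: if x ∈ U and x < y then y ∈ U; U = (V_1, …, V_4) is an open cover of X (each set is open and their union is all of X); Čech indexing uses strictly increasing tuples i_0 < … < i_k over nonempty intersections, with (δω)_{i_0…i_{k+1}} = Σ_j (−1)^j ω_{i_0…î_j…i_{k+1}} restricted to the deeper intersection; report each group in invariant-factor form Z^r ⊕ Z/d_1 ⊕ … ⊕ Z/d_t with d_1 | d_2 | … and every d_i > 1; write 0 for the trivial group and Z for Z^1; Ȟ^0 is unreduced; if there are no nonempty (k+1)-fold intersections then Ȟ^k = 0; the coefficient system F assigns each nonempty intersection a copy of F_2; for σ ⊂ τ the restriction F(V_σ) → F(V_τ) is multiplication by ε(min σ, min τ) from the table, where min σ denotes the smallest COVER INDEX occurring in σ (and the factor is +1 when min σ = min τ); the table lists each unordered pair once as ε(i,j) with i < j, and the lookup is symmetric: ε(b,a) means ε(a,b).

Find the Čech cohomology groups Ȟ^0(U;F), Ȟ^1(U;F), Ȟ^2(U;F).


nonempty intersections:
  V12={b,e} V14={p,r} V23={t,w,c} V34={q,y}
C dims 4,4; δ0: rk_F2 3
Ȟ^0: (4−3)−0=1 ⇒ Z/2
Ȟ^1: (4−0)−3=1 ⇒ Z/2
Ȟ^2: (0−0)−0=0 ⇒ 0

Ȟ^0(U;F) ≅ Z/2, Ȟ^1(U;F) ≅ Z/2 and Ȟ^2(U;F) ≅ 0


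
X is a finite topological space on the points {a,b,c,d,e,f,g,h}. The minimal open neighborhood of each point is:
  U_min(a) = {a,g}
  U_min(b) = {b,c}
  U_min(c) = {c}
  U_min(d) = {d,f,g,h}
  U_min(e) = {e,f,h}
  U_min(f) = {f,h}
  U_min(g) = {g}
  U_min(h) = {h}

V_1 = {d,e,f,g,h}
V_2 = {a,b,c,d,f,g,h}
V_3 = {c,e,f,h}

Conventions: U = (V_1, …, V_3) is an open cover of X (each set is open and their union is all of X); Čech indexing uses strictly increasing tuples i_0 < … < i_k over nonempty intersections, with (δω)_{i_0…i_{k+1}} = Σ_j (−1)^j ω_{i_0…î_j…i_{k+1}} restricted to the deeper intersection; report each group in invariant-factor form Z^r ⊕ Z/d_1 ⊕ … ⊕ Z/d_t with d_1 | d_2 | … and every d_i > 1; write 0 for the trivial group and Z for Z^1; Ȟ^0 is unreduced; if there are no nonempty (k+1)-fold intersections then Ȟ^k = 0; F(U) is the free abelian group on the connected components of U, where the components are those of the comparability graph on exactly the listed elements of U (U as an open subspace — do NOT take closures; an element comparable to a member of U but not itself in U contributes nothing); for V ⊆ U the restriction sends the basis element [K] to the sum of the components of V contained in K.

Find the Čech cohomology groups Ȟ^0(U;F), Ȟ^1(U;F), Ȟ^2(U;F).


nonempty overlaps:
  V12={d,f,g,h} V13={e,f,h} V23={c,f,h}
  V123={f,h}
components per intersection:
  V1: {d,e,f,g,h}
  V2: {a,d,f,g,h} {b,c}
  V3: {c} {e,f,h}
  V12: {d,f,g,h}
  V13: {e,f,h}
  V23: {c} {f,h}
  V123: {f,h}
C dims 5,4,1; δ0: rk 3, SNF 1^3; δ1: rk 1, SNF 1^1
degree 0: 5−3−0 = 2 → Ȟ^0 ≅ Z^2
degree 1: 4−1−3 = 0 → Ȟ^1 ≅ 0
degree 2: 1−0−1 = 0 → Ȟ^2 ≅ 0

Ȟ^0 = Z^2,  Ȟ^1 = 0,  Ȟ^2 = 0


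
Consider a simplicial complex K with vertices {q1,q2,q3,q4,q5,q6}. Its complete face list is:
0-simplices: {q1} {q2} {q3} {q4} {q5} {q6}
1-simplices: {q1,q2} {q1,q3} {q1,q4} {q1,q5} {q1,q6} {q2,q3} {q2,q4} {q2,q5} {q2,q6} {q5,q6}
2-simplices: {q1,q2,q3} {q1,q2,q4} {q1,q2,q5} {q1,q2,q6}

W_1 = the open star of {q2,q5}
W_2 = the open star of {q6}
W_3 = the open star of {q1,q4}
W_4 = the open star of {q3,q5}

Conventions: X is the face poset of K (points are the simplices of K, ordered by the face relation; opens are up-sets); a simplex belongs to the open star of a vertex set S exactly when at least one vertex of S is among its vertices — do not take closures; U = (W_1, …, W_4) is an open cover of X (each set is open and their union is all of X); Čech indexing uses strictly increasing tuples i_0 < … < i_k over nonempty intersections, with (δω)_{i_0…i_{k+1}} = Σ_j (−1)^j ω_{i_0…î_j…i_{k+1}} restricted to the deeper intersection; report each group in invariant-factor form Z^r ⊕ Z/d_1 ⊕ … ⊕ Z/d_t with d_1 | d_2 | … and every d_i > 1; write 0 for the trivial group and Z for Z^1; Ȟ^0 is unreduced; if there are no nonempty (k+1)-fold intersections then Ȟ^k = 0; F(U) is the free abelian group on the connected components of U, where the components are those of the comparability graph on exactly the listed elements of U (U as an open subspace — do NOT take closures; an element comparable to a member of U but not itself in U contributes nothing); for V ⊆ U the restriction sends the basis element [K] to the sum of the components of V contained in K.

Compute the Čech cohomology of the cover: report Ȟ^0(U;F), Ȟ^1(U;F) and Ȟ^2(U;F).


intersection data:
  W1={{q2},{q5},{q1,q2},{q1,q5},{q2,q3},{q2,q4},{q2,q5},{q2,q6},{q5,q6},{q1,q2,q3},{q1,q2,q4},{q1,q2,q5},{q1,q2,q6}} W2={{q6},{q1,q6},{q2,q6},{q5,q6},{q1,q2,q6}} W3={{q1},{q4},{q1,q2},{q1,q3},{q1,q4},{q1,q5},{q1,q6},{q2,q4},{q1,q2,q3},{q1,q2,q4},{q1,q2,q5},{q1,q2,q6}} W4={{q3},{q5},{q1,q3},{q1,q5},{q2,q3},{q2,q5},{q5,q6},{q1,q2,q3},{q1,q2,q5}}
  W12={{q2,q6},{q5,q6},{q1,q2,q6}} W13={{q1,q2},{q1,q5},{q2,q4},{q1,q2,q3},{q1,q2,q4},{q1,q2,q5},{q1,q2,q6}} W14={{q5},{q1,q5},{q2,q3},{q2,q5},{q5,q6},{q1,q2,q3},{q1,q2,q5}} W23={{q1,q6},{q1,q2,q6}} W24={{q5,q6}} W34={{q1,q3},{q1,q5},{q1,q2,q3},{q1,q2,q5}}
  W123={{q1,q2,q6}} W124={{q5,q6}} W134={{q1,q5},{q1,q2,q3},{q1,q2,q5}}
components per intersection:
  W1: {{q2},{q5},{q1,q2},{q1,q5},{q2,q3},{q2,q4},{q2,q5},{q2,q6},{q5,q6},{q1,q2,q3},{q1,q2,q4},{q1,q2,q5},{q1,q2,q6}}
  W2: {{q6},{q1,q6},{q2,q6},{q5,q6},{q1,q2,q6}}
  W3: {{q1},{q4},{q1,q2},{q1,q3},{q1,q4},{q1,q5},{q1,q6},{q2,q4},{q1,q2,q3},{q1,q2,q4},{q1,q2,q5},{q1,q2,q6}}
  W4: {{q3},{q1,q3},{q2,q3},{q1,q2,q3}} {{q5},{q1,q5},{q2,q5},{q5,q6},{q1,q2,q5}}
  W12: {{q2,q6},{q1,q2,q6}} {{q5,q6}}
  W13: {{q1,q2},{q1,q5},{q2,q4},{q1,q2,q3},{q1,q2,q4},{q1,q2,q5},{q1,q2,q6}}
  W14: {{q5},{q1,q5},{q2,q5},{q5,q6},{q1,q2,q5}} {{q2,q3},{q1,q2,q3}}
  W23: {{q1,q6},{q1,q2,q6}}
  W24: {{q5,q6}}
  W34: {{q1,q3},{q1,q2,q3}} {{q1,q5},{q1,q2,q5}}
  W123: {{q1,q2,q6}}
  W124: {{q5,q6}}
  W134: {{q1,q5},{q1,q2,q5}} {{q1,q2,q3}}
C dims 5,9,4; δ0: rk 4, SNF 1^4; δ1: rk 4, SNF 1^4
Ȟ^0 = (5 − 4) − 0 = 1, so Ȟ^0 ≅ Z
Ȟ^1 = (9 − 4) − 4 = 1, so Ȟ^1 ≅ Z
Ȟ^2 = (4 − 0) − 4 = 0, so Ȟ^2 ≅ 0

Ȟ^0 ≅ Z, Ȟ^1 ≅ Z and Ȟ^2 ≅ 0


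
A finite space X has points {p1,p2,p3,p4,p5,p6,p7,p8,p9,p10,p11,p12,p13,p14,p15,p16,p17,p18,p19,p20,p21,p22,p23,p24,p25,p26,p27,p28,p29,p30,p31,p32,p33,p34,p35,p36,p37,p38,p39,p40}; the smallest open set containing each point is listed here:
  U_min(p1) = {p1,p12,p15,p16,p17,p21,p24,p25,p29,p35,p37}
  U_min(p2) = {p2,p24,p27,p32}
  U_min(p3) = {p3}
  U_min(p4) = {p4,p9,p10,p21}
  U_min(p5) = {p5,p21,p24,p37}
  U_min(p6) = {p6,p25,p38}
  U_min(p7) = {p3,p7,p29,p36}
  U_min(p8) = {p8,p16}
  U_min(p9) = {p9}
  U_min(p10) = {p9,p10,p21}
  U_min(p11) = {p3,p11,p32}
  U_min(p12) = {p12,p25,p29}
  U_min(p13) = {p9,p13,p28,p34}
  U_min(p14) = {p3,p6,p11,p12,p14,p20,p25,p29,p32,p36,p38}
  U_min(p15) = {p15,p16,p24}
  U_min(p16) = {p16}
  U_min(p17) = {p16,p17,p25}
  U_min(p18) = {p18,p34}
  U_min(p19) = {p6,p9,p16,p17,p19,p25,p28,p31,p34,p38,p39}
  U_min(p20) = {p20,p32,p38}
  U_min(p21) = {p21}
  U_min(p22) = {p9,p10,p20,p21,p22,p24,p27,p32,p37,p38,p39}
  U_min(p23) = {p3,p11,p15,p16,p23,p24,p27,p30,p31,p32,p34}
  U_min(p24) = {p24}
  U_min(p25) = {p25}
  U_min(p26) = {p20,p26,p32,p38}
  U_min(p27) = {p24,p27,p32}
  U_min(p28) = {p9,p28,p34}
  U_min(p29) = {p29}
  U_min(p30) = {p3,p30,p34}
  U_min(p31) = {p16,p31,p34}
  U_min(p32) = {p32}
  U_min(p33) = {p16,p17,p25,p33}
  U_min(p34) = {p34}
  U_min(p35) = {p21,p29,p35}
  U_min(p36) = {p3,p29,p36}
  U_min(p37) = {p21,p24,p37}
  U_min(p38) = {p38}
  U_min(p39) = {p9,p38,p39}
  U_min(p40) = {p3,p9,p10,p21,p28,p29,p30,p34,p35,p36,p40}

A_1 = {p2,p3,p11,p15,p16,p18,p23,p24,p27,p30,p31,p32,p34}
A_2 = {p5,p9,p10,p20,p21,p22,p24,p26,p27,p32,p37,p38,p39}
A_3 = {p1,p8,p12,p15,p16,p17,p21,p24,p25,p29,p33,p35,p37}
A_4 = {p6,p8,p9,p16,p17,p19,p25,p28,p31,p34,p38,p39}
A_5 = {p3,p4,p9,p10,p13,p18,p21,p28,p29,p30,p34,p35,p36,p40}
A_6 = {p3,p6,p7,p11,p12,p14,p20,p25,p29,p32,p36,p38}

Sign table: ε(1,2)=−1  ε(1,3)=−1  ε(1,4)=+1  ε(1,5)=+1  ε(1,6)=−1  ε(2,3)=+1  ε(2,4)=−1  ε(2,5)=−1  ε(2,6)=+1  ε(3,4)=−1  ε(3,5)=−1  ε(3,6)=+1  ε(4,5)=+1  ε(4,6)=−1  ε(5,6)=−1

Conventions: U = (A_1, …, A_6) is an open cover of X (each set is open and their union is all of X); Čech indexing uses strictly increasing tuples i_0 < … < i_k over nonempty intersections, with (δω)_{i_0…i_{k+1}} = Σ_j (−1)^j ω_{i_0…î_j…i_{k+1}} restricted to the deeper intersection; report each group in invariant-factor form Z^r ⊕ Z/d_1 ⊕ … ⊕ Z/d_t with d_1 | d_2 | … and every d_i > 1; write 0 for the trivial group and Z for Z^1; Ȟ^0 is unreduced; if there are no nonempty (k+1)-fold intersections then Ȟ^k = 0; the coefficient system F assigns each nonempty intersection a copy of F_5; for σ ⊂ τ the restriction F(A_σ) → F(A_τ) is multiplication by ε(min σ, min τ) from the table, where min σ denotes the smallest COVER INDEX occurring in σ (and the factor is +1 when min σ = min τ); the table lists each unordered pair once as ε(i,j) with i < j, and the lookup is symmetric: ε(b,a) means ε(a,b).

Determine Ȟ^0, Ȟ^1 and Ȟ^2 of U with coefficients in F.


nonempty overlaps:
  A12={p24,p27,p32} A13={p15,p16,p24} A14={p16,p31,p34} A15={p3,p18,p30,p34} A16={p3,p11,p32} A23={p21,p24,p37} A24={p9,p38,p39} A25={p9,p10,p21} A26={p20,p32,p38} A34={p8,p16,p17,p25} A35={p21,p29,p35} A36={p12,p25,p29} A45={p9,p28,p34} A46={p6,p25,p38} A56={p3,p29,p36}
  A123={p24} A126={p32} A134={p16} A145={p34} A156={p3} A235={p21} A245={p9} A246={p38} A346={p25} A356={p29}
C dims 6,15,10; δ0: rk_F5 5; δ1: rk_F5 10
degree 0: 6−5−0 = 1 → Ȟ^0 ≅ Z/5
degree 1: 15−10−5 = 0 → Ȟ^1 ≅ 0
degree 2: 10−0−10 = 0 → Ȟ^2 ≅ 0

Ȟ^0(U;F) ≅ Z/5, Ȟ^1(U;F) ≅ 0, Ȟ^2(U;F) ≅ 0


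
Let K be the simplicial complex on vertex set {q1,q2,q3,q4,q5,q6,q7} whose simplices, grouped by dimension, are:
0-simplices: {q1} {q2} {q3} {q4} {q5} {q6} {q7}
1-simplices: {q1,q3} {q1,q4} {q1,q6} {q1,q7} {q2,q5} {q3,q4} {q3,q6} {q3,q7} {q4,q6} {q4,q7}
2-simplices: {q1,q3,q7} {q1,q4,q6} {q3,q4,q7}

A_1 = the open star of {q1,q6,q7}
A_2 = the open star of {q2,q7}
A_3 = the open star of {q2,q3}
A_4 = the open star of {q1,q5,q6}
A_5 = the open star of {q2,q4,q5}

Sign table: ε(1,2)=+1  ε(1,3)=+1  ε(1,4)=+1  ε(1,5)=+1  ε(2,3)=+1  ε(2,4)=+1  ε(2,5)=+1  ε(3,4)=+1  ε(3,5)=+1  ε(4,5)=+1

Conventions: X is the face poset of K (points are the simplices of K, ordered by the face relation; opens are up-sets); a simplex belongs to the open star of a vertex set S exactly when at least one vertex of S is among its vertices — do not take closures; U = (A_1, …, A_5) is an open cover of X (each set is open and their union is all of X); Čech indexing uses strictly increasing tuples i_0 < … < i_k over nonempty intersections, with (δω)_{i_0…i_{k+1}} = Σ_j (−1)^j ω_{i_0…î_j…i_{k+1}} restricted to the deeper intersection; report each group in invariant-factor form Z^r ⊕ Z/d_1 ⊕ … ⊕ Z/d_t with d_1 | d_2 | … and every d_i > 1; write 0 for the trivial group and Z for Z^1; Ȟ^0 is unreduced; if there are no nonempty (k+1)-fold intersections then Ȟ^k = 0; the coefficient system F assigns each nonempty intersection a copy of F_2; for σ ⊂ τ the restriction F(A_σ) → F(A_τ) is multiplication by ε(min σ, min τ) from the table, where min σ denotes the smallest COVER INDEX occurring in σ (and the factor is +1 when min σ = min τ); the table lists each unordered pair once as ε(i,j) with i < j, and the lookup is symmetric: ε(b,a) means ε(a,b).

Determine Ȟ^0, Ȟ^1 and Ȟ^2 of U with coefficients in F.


cover nerve:
  A1={{q1},{q6},{q7},{q1,q3},{q1,q4},{q1,q6},{q1,q7},{q3,q6},{q3,q7},{q4,q6},{q4,q7},{q1,q3,q7},{q1,q4,q6},{q3,q4,q7}} A2={{q2},{q7},{q1,q7},{q2,q5},{q3,q7},{q4,q7},{q1,q3,q7},{q3,q4,q7}} A3={{q2},{q3},{q1,q3},{q2,q5},{q3,q4},{q3,q6},{q3,q7},{q1,q3,q7},{q3,q4,q7}} A4={{q1},{q5},{q6},{q1,q3},{q1,q4},{q1,q6},{q1,q7},{q2,q5},{q3,q6},{q4,q6},{q1,q3,q7},{q1,q4,q6}} A5={{q2},{q4},{q5},{q1,q4},{q2,q5},{q3,q4},{q4,q6},{q4,q7},{q1,q4,q6},{q3,q4,q7}}
  A12={{q7},{q1,q7},{q3,q7},{q4,q7},{q1,q3,q7},{q3,q4,q7}} A13={{q1,q3},{q3,q6},{q3,q7},{q1,q3,q7},{q3,q4,q7}} A14={{q1},{q6},{q1,q3},{q1,q4},{q1,q6},{q1,q7},{q3,q6},{q4,q6},{q1,q3,q7},{q1,q4,q6}} A15={{q1,q4},{q4,q6},{q4,q7},{q1,q4,q6},{q3,q4,q7}} A23={{q2},{q2,q5},{q3,q7},{q1,q3,q7},{q3,q4,q7}} A24={{q1,q7},{q2,q5},{q1,q3,q7}} A25={{q2},{q2,q5},{q4,q7},{q3,q4,q7}} A34={{q1,q3},{q2,q5},{q3,q6},{q1,q3,q7}} A35={{q2},{q2,q5},{q3,q4},{q3,q4,q7}} A45={{q5},{q1,q4},{q2,q5},{q4,q6},{q1,q4,q6}}
  A123={{q3,q7},{q1,q3,q7},{q3,q4,q7}} A124={{q1,q7},{q1,q3,q7}} A125={{q4,q7},{q3,q4,q7}} A134={{q1,q3},{q3,q6},{q1,q3,q7}} A135={{q3,q4,q7}} A145={{q1,q4},{q4,q6},{q1,q4,q6}} A234={{q2,q5},{q1,q3,q7}} A235={{q2},{q2,q5},{q3,q4,q7}} A245={{q2,q5}} A345={{q2,q5}}
  A1234={{q1,q3,q7}} A1235={{q3,q4,q7}} A2345={{q2,q5}}
C dims 5,10,10,3; δ0: rk_F2 4; δ1: rk_F2 6; δ2: rk_F2 3
Ȟ^0: (5−4)−0=1 ⇒ Z/2
Ȟ^1: (10−6)−4=0 ⇒ 0
Ȟ^2: (10−3)−6=1 ⇒ Z/2

Ȟ^0 ≅ Z/2, Ȟ^1 ≅ 0, Ȟ^2 ≅ Z/2


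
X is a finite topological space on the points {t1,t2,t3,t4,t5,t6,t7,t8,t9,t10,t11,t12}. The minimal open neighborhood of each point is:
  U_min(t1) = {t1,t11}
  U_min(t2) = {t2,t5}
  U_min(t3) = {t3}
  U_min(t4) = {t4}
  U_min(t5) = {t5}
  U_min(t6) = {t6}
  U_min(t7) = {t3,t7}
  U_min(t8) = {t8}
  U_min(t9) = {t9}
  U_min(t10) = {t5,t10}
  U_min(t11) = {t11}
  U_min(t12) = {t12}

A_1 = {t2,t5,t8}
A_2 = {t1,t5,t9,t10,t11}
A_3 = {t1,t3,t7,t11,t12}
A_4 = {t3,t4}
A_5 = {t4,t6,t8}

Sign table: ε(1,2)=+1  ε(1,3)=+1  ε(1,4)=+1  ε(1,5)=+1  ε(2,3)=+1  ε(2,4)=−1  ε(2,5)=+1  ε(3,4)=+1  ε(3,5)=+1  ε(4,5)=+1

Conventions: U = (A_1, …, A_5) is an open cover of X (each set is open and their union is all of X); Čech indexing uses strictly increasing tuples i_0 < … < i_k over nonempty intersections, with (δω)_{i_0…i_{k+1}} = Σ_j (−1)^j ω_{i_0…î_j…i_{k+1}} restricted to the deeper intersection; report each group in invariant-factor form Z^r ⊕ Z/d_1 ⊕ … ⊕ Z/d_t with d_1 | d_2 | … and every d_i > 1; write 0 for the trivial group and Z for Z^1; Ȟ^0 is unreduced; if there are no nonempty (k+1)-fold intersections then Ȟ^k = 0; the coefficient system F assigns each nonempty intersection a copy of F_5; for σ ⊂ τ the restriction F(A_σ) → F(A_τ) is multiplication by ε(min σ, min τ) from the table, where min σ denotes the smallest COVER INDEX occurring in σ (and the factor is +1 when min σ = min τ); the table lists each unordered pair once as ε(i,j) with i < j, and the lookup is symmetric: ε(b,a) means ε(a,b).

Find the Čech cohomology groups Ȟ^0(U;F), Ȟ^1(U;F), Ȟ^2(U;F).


cover nerve:
  A12={t5} A15={t8} A23={t1,t11} A34={t3} A45={t4}
C dims 5,5; δ0: rk_F5 4
Ȟ^0: (5−4)−0=1 ⇒ Z/5
Ȟ^1: (5−0)−4=1 ⇒ Z/5
Ȟ^2: (0−0)−0=0 ⇒ 0

Ȟ^0 ≅ Z/5,  Ȟ^1 ≅ Z/5,  Ȟ^2 ≅ 0


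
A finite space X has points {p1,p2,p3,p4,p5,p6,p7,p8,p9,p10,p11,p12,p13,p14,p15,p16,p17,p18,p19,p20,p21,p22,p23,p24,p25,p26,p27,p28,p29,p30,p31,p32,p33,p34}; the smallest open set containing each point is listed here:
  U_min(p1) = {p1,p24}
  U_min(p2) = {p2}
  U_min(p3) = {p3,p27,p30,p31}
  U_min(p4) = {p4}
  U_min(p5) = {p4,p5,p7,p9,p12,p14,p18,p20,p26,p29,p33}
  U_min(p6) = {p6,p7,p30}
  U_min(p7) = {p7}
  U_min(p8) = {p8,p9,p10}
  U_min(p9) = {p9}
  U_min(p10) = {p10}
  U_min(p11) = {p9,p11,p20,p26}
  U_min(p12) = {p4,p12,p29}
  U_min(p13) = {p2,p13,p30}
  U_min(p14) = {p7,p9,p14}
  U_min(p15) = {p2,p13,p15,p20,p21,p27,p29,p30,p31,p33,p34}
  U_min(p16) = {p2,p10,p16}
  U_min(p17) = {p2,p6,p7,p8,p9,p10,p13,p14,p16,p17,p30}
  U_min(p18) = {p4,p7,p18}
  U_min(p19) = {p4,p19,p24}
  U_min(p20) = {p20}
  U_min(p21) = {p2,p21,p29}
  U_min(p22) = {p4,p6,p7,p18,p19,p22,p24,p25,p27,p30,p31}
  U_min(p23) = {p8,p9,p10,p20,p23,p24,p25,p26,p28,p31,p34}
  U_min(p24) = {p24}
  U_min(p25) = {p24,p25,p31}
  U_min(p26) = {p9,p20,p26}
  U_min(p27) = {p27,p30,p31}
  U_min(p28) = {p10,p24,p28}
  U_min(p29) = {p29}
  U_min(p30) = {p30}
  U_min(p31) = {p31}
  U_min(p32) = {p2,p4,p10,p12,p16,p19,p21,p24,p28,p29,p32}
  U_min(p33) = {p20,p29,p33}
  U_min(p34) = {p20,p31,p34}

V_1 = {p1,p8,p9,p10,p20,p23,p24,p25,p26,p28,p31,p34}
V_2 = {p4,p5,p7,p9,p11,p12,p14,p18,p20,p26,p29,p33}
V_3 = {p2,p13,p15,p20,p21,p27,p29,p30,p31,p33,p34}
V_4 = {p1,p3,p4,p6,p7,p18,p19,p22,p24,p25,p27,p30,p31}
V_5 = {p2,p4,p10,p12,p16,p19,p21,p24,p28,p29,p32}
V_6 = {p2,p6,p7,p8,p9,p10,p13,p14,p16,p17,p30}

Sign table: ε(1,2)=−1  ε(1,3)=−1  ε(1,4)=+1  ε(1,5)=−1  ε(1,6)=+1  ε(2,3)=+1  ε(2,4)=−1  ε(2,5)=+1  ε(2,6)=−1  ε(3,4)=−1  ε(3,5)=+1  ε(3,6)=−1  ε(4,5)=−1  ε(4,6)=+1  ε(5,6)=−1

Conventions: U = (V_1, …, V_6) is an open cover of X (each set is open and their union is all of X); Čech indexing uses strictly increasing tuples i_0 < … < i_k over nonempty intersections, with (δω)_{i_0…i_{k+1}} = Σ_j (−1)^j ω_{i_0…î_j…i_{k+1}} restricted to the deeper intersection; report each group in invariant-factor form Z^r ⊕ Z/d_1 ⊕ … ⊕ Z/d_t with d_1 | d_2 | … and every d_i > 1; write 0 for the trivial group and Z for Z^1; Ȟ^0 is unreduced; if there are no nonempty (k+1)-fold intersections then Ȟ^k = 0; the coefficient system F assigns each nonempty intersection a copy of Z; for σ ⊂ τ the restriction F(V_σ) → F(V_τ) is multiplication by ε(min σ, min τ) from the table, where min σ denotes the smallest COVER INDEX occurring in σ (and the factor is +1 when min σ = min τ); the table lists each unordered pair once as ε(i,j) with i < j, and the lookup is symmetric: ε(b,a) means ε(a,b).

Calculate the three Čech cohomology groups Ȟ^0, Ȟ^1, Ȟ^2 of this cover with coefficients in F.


nerve of the cover:
  V12={p9,p20,p26} V13={p20,p31,p34} V14={p1,p24,p25,p31} V15={p10,p24,p28} V16={p8,p9,p10} V23={p20,p29,p33} V24={p4,p7,p18} V25={p4,p12,p29} V26={p7,p9,p14} V34={p27,p30,p31} V35={p2,p21,p29} V36={p2,p13,p30} V45={p4,p19,p24} V46={p6,p7,p30} V56={p2,p10,p16}
  V123={p20} V126={p9} V134={p31} V145={p24} V156={p10} V235={p29} V245={p4} V246={p7} V346={p30} V356={p2}
C dims 6,15,10; δ0: rk 5, SNF 1^5; δ1: rk 10, SNF 1^9·2
Ȟ^0 = (6 − 5) − 0 = 1, so Ȟ^0 ≅ Z
Ȟ^1 = (15 − 10) − 5 = 0, so Ȟ^1 ≅ 0
Ȟ^2 = (10 − 0) − 10 = 0 plus torsion [2], so Ȟ^2 ≅ Z/2

Ȟ^0 ≅ Z, Ȟ^1 ≅ 0, Ȟ^2 ≅ Z/2


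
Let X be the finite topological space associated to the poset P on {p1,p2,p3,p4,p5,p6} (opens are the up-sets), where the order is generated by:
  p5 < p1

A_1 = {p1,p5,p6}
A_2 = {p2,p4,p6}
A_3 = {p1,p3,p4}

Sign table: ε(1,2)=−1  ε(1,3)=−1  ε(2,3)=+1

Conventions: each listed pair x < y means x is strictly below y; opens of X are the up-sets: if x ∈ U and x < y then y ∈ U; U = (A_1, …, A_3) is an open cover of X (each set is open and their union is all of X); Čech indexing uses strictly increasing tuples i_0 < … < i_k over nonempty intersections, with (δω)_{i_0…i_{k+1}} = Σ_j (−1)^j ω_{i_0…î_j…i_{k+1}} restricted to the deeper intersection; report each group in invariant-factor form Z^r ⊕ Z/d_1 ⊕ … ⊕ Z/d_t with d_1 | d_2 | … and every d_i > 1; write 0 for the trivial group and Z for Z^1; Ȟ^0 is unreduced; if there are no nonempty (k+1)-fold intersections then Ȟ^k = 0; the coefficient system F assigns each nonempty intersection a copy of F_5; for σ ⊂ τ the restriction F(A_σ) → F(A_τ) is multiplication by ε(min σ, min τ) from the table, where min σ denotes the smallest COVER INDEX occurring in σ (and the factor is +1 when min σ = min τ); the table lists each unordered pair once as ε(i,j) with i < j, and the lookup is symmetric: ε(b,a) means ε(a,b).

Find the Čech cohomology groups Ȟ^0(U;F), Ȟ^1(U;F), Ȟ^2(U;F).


Ȟ^0 ≅ Z/5,  Ȟ^1 ≅ Z/5,  Ȟ^2 ≅ 0

nerve of the cover:
  A12={p6} A13={p1} A23={p4}
C dims 3,3; δ0: rk_F5 2
Ȟ^0 = (3 − 2) − 0 = 1, so Ȟ^0 ≅ Z/5
Ȟ^1 = (3 − 0) − 2 = 1, so Ȟ^1 ≅ Z/5
Ȟ^2 = (0 − 0) − 0 = 0, so Ȟ^2 ≅ 0


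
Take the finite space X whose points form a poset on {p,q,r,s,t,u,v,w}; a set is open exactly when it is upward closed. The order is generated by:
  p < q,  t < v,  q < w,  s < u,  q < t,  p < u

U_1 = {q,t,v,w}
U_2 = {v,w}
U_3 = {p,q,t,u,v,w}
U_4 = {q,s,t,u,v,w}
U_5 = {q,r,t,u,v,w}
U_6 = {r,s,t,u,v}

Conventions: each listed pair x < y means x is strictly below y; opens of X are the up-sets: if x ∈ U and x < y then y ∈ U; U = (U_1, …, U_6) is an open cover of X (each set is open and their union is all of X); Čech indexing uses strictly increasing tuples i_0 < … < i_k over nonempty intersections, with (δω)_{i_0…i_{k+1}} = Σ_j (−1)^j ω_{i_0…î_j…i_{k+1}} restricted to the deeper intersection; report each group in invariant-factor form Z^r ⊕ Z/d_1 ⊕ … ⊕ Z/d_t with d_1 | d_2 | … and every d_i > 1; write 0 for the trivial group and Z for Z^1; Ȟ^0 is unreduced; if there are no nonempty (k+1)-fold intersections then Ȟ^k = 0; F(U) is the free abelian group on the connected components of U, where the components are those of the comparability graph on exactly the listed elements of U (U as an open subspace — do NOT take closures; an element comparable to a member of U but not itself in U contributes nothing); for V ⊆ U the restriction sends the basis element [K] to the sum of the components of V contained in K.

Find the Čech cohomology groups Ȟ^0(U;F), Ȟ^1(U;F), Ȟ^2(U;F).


Ȟ^0(U;F) ≅ Z^2; Ȟ^1(U;F) ≅ 0; Ȟ^2(U;F) ≅ 0

intersection data:
  U12={v,w} U13={q,t,v,w} U14={q,t,v,w} U15={q,t,v,w} U16={t,v} U23={v,w} U24={v,w} U25={v,w} U26={v} U34={q,t,u,v,w} U35={q,t,u,v,w} U36={t,u,v} U45={q,t,u,v,w} U46={s,t,u,v} U56={r,t,u,v}
  U123={v,w} U124={v,w} U125={v,w} U126={v} U134={q,t,v,w} U135={q,t,v,w} U136={t,v} U145={q,t,v,w} U146={t,v} U156={t,v} U234={v,w} U235={v,w} U236={v} U245={v,w} U246={v} U256={v} U345={q,t,u,v,w} U346={t,u,v} U356={t,u,v} U456={t,u,v}
  U1234={v,w} U1235={v,w} U1236={v} U1245={v,w} U1246={v} U1256={v} U1345={q,t,v,w} U1346={t,v} U1356={t,v} U1456={t,v} U2345={v,w} U2346={v} U2356={v} U2456={v} U3456={t,u,v}
  U12345={v,w} U12346={v} U12356={v} U12456={v} U13456={t,v} U23456={v}
  U123456={v}
components per intersection:
  U1: {q,t,v,w}
  U2: {v} {w}
  U3: {p,q,t,u,v,w}
  U4: {q,t,v,w} {s,u}
  U5: {q,t,v,w} {r} {u}
  U6: {r} {s,u} {t,v}
  U12: {v} {w}
  U13: {q,t,v,w}
  U14: {q,t,v,w}
  U15: {q,t,v,w}
  U16: {t,v}
  U23: {v} {w}
  U24: {v} {w}
  U25: {v} {w}
  U26: {v}
  U34: {q,t,v,w} {u}
  U35: {q,t,v,w} {u}
  U36: {t,v} {u}
  U45: {q,t,v,w} {u}
  U46: {s,u} {t,v}
  U56: {r} {t,v} {u}
  U123: {v} {w}
  U124: {v} {w}
  U125: {v} {w}
  U126: {v}
  U134: {q,t,v,w}
  U135: {q,t,v,w}
  U136: {t,v}
  U145: {q,t,v,w}
  U146: {t,v}
  U156: {t,v}
  U234: {v} {w}
  U235: {v} {w}
  U236: {v}
  U245: {v} {w}
  U246: {v}
  U256: {v}
  U345: {q,t,v,w} {u}
  U346: {t,v} {u}
  U356: {t,v} {u}
  U456: {t,v} {u}
  U1234: {v} {w}
  U1235: {v} {w}
  U1236: {v}
  U1245: {v} {w}
  U1246: {v}
  U1256: {v}
  U1345: {q,t,v,w}
  U1346: {t,v}
  U1356: {t,v}
  U1456: {t,v}
  U2345: {v} {w}
  U2346: {v}
  U2356: {v}
  U2456: {v}
  U3456: {t,v} {u}
  U12345: {v} {w}
  U12346: {v}
  U12356: {v}
  U12456: {v}
  U13456: {t,v}
  U23456: {v}
  U123456: {v}
C dims 12,26,30,20; δ0: rk 10, SNF 1^10; δ1: rk 16, SNF 1^16; δ2: rk 14, SNF 1^14
Ȟ^0 = (12 − 10) − 0 = 2, so Ȟ^0 ≅ Z^2
Ȟ^1 = (26 − 16) − 10 = 0, so Ȟ^1 ≅ 0
Ȟ^2 = (30 − 14) − 16 = 0, so Ȟ^2 ≅ 0
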